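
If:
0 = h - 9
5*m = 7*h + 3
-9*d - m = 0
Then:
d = -22/15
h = 9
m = 66/5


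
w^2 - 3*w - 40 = (w - 8)*(w + 5)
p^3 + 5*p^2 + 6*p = p*(p + 2)*(p + 3)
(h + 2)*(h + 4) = h^2 + 6*h + 8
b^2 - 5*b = b*(b - 5)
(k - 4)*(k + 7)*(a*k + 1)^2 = a^2*k^4 + 3*a^2*k^3 - 28*a^2*k^2 + 2*a*k^3 + 6*a*k^2 - 56*a*k + k^2 + 3*k - 28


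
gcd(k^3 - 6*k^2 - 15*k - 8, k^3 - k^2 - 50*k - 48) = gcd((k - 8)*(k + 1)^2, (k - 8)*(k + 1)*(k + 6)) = k^2 - 7*k - 8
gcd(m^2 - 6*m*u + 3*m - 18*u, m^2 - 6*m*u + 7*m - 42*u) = -m + 6*u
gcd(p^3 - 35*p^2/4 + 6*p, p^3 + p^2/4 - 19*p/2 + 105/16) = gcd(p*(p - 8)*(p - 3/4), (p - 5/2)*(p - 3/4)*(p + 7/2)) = p - 3/4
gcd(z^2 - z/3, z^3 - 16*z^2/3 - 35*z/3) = z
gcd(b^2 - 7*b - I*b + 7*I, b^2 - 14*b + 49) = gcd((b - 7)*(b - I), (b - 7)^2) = b - 7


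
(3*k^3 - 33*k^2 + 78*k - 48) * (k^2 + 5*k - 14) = 3*k^5 - 18*k^4 - 129*k^3 + 804*k^2 - 1332*k + 672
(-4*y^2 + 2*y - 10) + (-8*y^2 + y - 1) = -12*y^2 + 3*y - 11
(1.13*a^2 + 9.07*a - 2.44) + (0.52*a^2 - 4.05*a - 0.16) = 1.65*a^2 + 5.02*a - 2.6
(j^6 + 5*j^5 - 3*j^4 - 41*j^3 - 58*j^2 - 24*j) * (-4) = -4*j^6 - 20*j^5 + 12*j^4 + 164*j^3 + 232*j^2 + 96*j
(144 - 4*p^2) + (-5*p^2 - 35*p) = -9*p^2 - 35*p + 144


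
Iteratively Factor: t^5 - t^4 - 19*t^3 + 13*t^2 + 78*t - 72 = (t + 3)*(t^4 - 4*t^3 - 7*t^2 + 34*t - 24) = (t - 1)*(t + 3)*(t^3 - 3*t^2 - 10*t + 24) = (t - 1)*(t + 3)^2*(t^2 - 6*t + 8) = (t - 2)*(t - 1)*(t + 3)^2*(t - 4)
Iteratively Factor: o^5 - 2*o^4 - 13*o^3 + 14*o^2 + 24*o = (o)*(o^4 - 2*o^3 - 13*o^2 + 14*o + 24) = o*(o - 4)*(o^3 + 2*o^2 - 5*o - 6) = o*(o - 4)*(o + 1)*(o^2 + o - 6) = o*(o - 4)*(o - 2)*(o + 1)*(o + 3)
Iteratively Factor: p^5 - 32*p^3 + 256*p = (p - 4)*(p^4 + 4*p^3 - 16*p^2 - 64*p) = (p - 4)^2*(p^3 + 8*p^2 + 16*p) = (p - 4)^2*(p + 4)*(p^2 + 4*p) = p*(p - 4)^2*(p + 4)*(p + 4)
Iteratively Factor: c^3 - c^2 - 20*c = (c - 5)*(c^2 + 4*c) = (c - 5)*(c + 4)*(c)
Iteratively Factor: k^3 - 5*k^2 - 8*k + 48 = (k - 4)*(k^2 - k - 12) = (k - 4)^2*(k + 3)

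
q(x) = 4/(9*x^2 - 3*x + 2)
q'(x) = 4*(3 - 18*x)/(9*x^2 - 3*x + 2)^2 = 12*(1 - 6*x)/(9*x^2 - 3*x + 2)^2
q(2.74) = 0.07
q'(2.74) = -0.05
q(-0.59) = 0.58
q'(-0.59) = 1.14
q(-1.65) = 0.13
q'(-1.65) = 0.13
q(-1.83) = 0.11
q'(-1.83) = 0.10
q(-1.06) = 0.26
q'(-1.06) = 0.38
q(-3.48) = 0.03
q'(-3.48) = 0.02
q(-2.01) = 0.09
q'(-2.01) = 0.08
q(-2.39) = 0.07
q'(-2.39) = 0.05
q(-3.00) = 0.04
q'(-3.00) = 0.03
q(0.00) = 2.00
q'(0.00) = 3.00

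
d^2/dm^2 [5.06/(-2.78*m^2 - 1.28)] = (36.011008 - 234.634224*m^2)/(2.78*m^2 + 1.28)^3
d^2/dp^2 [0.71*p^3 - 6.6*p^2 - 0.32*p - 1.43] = 4.26*p - 13.2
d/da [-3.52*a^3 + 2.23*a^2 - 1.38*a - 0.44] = -10.56*a^2 + 4.46*a - 1.38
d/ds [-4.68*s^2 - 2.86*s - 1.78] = -9.36*s - 2.86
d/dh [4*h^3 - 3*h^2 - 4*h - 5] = 12*h^2 - 6*h - 4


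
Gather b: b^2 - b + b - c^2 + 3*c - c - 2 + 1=b^2 - c^2 + 2*c - 1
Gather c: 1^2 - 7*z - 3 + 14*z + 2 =7*z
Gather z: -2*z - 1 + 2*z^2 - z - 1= 2*z^2 - 3*z - 2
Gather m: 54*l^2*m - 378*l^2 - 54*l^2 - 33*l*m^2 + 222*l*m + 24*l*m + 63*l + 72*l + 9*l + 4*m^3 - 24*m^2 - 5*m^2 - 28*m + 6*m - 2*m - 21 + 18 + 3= -432*l^2 + 144*l + 4*m^3 + m^2*(-33*l - 29) + m*(54*l^2 + 246*l - 24)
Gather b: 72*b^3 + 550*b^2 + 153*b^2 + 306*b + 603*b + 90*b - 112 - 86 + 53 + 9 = 72*b^3 + 703*b^2 + 999*b - 136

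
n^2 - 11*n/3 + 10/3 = (n - 2)*(n - 5/3)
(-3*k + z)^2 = 9*k^2 - 6*k*z + z^2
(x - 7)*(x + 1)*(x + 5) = x^3 - x^2 - 37*x - 35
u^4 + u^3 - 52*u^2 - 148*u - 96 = (u - 8)*(u + 1)*(u + 2)*(u + 6)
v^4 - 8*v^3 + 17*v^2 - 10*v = v*(v - 5)*(v - 2)*(v - 1)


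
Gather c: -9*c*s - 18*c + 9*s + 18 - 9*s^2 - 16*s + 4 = c*(-9*s - 18) - 9*s^2 - 7*s + 22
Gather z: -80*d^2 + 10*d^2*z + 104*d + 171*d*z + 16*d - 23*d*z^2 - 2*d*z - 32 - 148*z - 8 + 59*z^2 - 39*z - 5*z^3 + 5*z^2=-80*d^2 + 120*d - 5*z^3 + z^2*(64 - 23*d) + z*(10*d^2 + 169*d - 187) - 40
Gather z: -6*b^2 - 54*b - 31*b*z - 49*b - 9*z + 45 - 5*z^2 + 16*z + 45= -6*b^2 - 103*b - 5*z^2 + z*(7 - 31*b) + 90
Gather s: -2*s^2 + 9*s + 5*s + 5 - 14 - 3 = -2*s^2 + 14*s - 12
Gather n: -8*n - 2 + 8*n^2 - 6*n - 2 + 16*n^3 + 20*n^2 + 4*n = 16*n^3 + 28*n^2 - 10*n - 4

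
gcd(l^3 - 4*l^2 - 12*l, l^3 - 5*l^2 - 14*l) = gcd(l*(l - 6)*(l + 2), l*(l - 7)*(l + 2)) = l^2 + 2*l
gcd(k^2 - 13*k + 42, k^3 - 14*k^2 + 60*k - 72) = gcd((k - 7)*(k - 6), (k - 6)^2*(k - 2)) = k - 6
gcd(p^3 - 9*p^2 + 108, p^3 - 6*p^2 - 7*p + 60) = p + 3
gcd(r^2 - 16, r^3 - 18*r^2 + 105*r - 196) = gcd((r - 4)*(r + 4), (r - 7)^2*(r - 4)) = r - 4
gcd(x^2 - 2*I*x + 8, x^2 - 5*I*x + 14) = x + 2*I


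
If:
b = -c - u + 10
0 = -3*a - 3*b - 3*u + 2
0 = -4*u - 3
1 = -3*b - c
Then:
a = 175/24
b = -47/8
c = 133/8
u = -3/4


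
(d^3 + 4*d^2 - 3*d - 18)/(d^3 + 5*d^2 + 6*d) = (d^2 + d - 6)/(d*(d + 2))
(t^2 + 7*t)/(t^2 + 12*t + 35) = t/(t + 5)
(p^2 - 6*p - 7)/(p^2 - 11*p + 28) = (p + 1)/(p - 4)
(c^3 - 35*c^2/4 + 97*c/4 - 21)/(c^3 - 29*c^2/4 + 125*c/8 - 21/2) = 2*(c - 3)/(2*c - 3)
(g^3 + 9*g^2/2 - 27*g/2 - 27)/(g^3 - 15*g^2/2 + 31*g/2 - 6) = (2*g^2 + 15*g + 18)/(2*g^2 - 9*g + 4)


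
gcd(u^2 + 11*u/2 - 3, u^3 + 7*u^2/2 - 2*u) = u - 1/2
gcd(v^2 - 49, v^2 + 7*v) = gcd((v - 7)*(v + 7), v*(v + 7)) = v + 7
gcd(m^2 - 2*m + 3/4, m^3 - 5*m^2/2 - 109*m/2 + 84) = m - 3/2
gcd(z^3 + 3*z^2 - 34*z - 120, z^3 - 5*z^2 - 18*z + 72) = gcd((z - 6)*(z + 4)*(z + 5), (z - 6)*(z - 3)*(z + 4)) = z^2 - 2*z - 24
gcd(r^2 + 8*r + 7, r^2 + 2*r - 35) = r + 7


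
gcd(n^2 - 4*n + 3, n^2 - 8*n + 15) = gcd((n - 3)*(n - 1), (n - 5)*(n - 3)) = n - 3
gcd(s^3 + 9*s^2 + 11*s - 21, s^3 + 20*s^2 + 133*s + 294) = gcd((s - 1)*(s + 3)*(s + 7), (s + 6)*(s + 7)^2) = s + 7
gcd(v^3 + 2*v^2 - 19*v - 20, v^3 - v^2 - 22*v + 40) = v^2 + v - 20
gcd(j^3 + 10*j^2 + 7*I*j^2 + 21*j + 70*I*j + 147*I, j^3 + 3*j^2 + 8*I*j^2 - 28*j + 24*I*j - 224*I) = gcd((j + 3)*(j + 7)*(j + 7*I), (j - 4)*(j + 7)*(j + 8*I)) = j + 7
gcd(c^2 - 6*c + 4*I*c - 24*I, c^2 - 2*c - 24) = c - 6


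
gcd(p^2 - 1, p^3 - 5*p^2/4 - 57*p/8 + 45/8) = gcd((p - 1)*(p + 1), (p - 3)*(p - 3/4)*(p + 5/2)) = 1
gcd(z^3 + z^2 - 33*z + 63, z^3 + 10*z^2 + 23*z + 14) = z + 7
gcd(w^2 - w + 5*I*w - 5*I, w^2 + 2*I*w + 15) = w + 5*I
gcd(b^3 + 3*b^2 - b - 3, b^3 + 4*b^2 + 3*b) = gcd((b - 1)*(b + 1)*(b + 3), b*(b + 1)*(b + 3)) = b^2 + 4*b + 3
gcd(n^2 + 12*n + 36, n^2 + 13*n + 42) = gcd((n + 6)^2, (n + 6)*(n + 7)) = n + 6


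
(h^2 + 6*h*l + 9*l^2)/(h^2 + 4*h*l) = (h^2 + 6*h*l + 9*l^2)/(h*(h + 4*l))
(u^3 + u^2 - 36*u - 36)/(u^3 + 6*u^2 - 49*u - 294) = (u^2 - 5*u - 6)/(u^2 - 49)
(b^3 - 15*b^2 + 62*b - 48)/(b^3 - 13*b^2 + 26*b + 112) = (b^2 - 7*b + 6)/(b^2 - 5*b - 14)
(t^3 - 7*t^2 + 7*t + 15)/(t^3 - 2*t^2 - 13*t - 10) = (t - 3)/(t + 2)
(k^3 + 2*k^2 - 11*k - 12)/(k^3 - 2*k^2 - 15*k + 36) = (k + 1)/(k - 3)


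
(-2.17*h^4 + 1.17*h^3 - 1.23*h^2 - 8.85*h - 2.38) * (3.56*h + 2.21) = -7.7252*h^5 - 0.630500000000001*h^4 - 1.7931*h^3 - 34.2243*h^2 - 28.0313*h - 5.2598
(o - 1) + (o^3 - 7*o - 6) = o^3 - 6*o - 7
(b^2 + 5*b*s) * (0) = 0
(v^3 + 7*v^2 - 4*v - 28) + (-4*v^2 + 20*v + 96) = v^3 + 3*v^2 + 16*v + 68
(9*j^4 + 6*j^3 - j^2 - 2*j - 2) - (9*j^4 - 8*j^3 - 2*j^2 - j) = 14*j^3 + j^2 - j - 2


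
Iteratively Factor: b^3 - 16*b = (b)*(b^2 - 16) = b*(b + 4)*(b - 4)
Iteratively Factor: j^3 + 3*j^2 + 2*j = (j + 1)*(j^2 + 2*j) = (j + 1)*(j + 2)*(j)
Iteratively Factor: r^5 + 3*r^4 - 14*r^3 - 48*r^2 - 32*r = (r + 2)*(r^4 + r^3 - 16*r^2 - 16*r) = (r + 1)*(r + 2)*(r^3 - 16*r) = (r + 1)*(r + 2)*(r + 4)*(r^2 - 4*r) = r*(r + 1)*(r + 2)*(r + 4)*(r - 4)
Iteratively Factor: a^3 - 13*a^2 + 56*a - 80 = (a - 5)*(a^2 - 8*a + 16) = (a - 5)*(a - 4)*(a - 4)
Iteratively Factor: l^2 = (l)*(l)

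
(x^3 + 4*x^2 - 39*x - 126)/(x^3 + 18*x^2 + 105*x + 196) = (x^2 - 3*x - 18)/(x^2 + 11*x + 28)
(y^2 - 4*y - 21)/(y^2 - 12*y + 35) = (y + 3)/(y - 5)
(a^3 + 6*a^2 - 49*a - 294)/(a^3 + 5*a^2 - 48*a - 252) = (a + 7)/(a + 6)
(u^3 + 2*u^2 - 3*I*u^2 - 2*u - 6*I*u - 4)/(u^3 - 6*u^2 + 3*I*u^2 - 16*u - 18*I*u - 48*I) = (u^2 - 3*I*u - 2)/(u^2 + u*(-8 + 3*I) - 24*I)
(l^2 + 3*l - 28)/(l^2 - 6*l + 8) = (l + 7)/(l - 2)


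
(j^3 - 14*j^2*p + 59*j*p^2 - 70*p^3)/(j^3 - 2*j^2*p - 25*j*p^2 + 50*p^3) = (j - 7*p)/(j + 5*p)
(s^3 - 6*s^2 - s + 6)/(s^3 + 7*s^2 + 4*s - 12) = (s^2 - 5*s - 6)/(s^2 + 8*s + 12)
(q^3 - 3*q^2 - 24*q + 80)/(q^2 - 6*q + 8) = (q^2 + q - 20)/(q - 2)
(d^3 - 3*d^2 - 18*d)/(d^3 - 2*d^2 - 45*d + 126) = d*(d + 3)/(d^2 + 4*d - 21)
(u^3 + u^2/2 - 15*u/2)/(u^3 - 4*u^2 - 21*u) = (u - 5/2)/(u - 7)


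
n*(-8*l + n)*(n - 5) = -8*l*n^2 + 40*l*n + n^3 - 5*n^2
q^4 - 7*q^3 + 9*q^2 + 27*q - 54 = (q - 3)^3*(q + 2)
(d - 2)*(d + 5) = d^2 + 3*d - 10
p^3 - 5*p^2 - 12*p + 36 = (p - 6)*(p - 2)*(p + 3)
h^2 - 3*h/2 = h*(h - 3/2)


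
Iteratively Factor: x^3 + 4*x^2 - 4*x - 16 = (x + 2)*(x^2 + 2*x - 8) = (x - 2)*(x + 2)*(x + 4)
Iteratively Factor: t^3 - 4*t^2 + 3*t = (t - 3)*(t^2 - t) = (t - 3)*(t - 1)*(t)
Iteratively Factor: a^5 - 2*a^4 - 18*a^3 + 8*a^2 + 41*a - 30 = (a - 5)*(a^4 + 3*a^3 - 3*a^2 - 7*a + 6) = (a - 5)*(a - 1)*(a^3 + 4*a^2 + a - 6) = (a - 5)*(a - 1)*(a + 2)*(a^2 + 2*a - 3) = (a - 5)*(a - 1)*(a + 2)*(a + 3)*(a - 1)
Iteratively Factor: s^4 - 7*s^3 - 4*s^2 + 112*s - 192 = (s - 4)*(s^3 - 3*s^2 - 16*s + 48) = (s - 4)*(s - 3)*(s^2 - 16) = (s - 4)*(s - 3)*(s + 4)*(s - 4)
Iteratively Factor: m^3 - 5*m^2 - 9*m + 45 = (m + 3)*(m^2 - 8*m + 15) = (m - 3)*(m + 3)*(m - 5)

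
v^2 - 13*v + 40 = (v - 8)*(v - 5)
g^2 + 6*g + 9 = (g + 3)^2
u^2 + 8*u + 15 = (u + 3)*(u + 5)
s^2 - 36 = (s - 6)*(s + 6)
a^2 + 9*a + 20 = (a + 4)*(a + 5)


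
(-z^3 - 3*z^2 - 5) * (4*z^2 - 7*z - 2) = -4*z^5 - 5*z^4 + 23*z^3 - 14*z^2 + 35*z + 10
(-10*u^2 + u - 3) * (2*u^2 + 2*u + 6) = -20*u^4 - 18*u^3 - 64*u^2 - 18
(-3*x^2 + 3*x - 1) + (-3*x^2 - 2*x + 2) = -6*x^2 + x + 1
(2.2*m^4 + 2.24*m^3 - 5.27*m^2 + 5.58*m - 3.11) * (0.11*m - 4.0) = 0.242*m^5 - 8.5536*m^4 - 9.5397*m^3 + 21.6938*m^2 - 22.6621*m + 12.44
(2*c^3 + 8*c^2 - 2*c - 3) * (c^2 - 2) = 2*c^5 + 8*c^4 - 6*c^3 - 19*c^2 + 4*c + 6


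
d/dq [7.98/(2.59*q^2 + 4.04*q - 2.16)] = (-41.3364*q - 32.2392)/(2.59*q^2 + 4.04*q - 2.16)^2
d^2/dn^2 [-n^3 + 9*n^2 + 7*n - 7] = 18 - 6*n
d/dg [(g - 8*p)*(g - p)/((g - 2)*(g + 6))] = ((g - 2)*(g + 6)*(2*g - 9*p) - (g - 2)*(g - 8*p)*(g - p) - (g + 6)*(g - 8*p)*(g - p))/((g - 2)^2*(g + 6)^2)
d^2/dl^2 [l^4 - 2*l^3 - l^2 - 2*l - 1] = 12*l^2 - 12*l - 2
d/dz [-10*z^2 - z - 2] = -20*z - 1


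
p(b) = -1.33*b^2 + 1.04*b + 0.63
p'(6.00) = -14.92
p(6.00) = -41.01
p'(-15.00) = 40.94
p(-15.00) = -314.22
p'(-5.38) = 15.35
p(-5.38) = -43.46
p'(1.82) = -3.80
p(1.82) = -1.88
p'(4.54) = -11.04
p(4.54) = -22.06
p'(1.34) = -2.52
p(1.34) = -0.36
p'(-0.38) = 2.05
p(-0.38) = 0.04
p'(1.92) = -4.07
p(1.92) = -2.28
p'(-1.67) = 5.48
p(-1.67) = -4.82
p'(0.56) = -0.45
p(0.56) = 0.80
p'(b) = 1.04 - 2.66*b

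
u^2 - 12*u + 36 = (u - 6)^2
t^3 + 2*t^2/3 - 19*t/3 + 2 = (t - 2)*(t - 1/3)*(t + 3)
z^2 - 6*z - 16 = (z - 8)*(z + 2)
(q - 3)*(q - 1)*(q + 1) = q^3 - 3*q^2 - q + 3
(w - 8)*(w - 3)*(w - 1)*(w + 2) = w^4 - 10*w^3 + 11*w^2 + 46*w - 48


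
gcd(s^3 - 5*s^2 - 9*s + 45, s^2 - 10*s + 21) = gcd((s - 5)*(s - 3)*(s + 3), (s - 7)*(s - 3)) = s - 3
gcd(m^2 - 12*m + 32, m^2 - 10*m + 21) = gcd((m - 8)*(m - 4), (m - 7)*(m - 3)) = 1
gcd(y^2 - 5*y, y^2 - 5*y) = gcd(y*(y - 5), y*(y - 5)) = y^2 - 5*y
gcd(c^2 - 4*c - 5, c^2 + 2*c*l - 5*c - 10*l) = c - 5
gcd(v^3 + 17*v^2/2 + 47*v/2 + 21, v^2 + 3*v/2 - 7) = v + 7/2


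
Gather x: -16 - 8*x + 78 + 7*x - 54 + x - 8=0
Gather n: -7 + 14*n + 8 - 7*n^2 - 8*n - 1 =-7*n^2 + 6*n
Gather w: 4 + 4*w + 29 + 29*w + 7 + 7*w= 40*w + 40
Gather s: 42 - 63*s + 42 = 84 - 63*s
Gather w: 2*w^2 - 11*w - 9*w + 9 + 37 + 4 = 2*w^2 - 20*w + 50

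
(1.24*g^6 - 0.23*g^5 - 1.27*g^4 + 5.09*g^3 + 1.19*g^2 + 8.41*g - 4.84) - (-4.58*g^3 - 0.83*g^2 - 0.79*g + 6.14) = 1.24*g^6 - 0.23*g^5 - 1.27*g^4 + 9.67*g^3 + 2.02*g^2 + 9.2*g - 10.98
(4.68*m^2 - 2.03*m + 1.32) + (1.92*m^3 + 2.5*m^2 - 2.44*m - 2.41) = 1.92*m^3 + 7.18*m^2 - 4.47*m - 1.09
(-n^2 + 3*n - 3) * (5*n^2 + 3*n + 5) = -5*n^4 + 12*n^3 - 11*n^2 + 6*n - 15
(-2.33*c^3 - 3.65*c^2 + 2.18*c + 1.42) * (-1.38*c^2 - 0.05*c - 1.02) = 3.2154*c^5 + 5.1535*c^4 - 0.4493*c^3 + 1.6544*c^2 - 2.2946*c - 1.4484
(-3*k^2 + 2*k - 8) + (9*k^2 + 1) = 6*k^2 + 2*k - 7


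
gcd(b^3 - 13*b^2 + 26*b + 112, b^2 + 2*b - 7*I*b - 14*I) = b + 2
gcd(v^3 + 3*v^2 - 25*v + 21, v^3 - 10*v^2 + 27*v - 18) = v^2 - 4*v + 3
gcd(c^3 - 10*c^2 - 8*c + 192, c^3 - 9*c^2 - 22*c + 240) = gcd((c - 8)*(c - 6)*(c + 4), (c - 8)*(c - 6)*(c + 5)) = c^2 - 14*c + 48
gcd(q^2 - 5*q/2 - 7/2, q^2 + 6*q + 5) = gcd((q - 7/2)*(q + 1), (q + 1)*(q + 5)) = q + 1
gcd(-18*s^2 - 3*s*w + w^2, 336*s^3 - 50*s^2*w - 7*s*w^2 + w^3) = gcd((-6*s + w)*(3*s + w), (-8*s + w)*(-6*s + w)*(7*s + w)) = 6*s - w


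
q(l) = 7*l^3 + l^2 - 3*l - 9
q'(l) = 21*l^2 + 2*l - 3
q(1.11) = -1.52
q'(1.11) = 25.09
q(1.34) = 5.62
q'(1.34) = 37.39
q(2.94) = 168.71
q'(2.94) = 184.40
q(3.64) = 330.93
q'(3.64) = 282.52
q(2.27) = 71.22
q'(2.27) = 109.75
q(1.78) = 28.31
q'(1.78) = 67.10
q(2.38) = 83.89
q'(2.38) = 120.71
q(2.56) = 107.31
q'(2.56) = 139.75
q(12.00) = 12195.00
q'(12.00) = 3045.00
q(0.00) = -9.00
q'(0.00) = -3.00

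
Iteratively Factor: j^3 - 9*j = (j + 3)*(j^2 - 3*j) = j*(j + 3)*(j - 3)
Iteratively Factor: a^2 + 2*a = (a)*(a + 2)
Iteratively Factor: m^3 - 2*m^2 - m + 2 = (m - 1)*(m^2 - m - 2) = (m - 1)*(m + 1)*(m - 2)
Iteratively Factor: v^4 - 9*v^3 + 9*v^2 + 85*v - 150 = (v - 5)*(v^3 - 4*v^2 - 11*v + 30) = (v - 5)*(v + 3)*(v^2 - 7*v + 10) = (v - 5)*(v - 2)*(v + 3)*(v - 5)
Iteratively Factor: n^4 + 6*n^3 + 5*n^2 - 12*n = (n + 4)*(n^3 + 2*n^2 - 3*n) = (n - 1)*(n + 4)*(n^2 + 3*n) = (n - 1)*(n + 3)*(n + 4)*(n)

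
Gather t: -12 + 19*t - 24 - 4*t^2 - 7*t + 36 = -4*t^2 + 12*t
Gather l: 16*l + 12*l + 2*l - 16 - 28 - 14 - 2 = 30*l - 60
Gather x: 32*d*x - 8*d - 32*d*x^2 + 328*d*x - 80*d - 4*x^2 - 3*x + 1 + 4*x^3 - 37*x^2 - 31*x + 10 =-88*d + 4*x^3 + x^2*(-32*d - 41) + x*(360*d - 34) + 11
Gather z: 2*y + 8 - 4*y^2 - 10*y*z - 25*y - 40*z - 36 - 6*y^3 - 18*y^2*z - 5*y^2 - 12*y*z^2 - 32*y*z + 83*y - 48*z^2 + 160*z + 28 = -6*y^3 - 9*y^2 + 60*y + z^2*(-12*y - 48) + z*(-18*y^2 - 42*y + 120)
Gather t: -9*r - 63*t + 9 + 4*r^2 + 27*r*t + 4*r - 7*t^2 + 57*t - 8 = 4*r^2 - 5*r - 7*t^2 + t*(27*r - 6) + 1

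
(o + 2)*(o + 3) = o^2 + 5*o + 6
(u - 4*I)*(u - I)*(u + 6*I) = u^3 + I*u^2 + 26*u - 24*I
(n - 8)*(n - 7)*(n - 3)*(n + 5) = n^4 - 13*n^3 + 11*n^2 + 337*n - 840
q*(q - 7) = q^2 - 7*q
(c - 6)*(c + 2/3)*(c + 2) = c^3 - 10*c^2/3 - 44*c/3 - 8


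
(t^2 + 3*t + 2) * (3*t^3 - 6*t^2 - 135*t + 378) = 3*t^5 + 3*t^4 - 147*t^3 - 39*t^2 + 864*t + 756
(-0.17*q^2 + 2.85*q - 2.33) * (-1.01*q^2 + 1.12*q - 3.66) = 0.1717*q^4 - 3.0689*q^3 + 6.1675*q^2 - 13.0406*q + 8.5278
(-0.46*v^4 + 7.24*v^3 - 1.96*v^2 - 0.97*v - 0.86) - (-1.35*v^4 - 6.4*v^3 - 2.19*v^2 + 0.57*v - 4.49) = 0.89*v^4 + 13.64*v^3 + 0.23*v^2 - 1.54*v + 3.63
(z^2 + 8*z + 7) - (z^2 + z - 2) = 7*z + 9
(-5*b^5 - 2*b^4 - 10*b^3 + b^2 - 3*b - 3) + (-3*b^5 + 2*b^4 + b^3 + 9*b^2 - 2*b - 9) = -8*b^5 - 9*b^3 + 10*b^2 - 5*b - 12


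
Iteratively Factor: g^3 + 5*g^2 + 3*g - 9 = (g + 3)*(g^2 + 2*g - 3) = (g + 3)^2*(g - 1)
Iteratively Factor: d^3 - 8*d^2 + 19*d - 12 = (d - 1)*(d^2 - 7*d + 12) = (d - 4)*(d - 1)*(d - 3)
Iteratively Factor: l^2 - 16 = (l - 4)*(l + 4)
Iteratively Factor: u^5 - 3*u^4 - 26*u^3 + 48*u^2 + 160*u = (u)*(u^4 - 3*u^3 - 26*u^2 + 48*u + 160) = u*(u + 2)*(u^3 - 5*u^2 - 16*u + 80) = u*(u - 4)*(u + 2)*(u^2 - u - 20) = u*(u - 4)*(u + 2)*(u + 4)*(u - 5)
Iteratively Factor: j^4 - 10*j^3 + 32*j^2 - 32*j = (j)*(j^3 - 10*j^2 + 32*j - 32) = j*(j - 4)*(j^2 - 6*j + 8) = j*(j - 4)^2*(j - 2)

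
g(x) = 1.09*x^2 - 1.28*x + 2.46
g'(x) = 2.18*x - 1.28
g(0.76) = 2.12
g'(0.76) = 0.38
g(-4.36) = 28.76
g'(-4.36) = -10.78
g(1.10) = 2.37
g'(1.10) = 1.12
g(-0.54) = 3.47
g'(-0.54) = -2.46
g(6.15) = 35.81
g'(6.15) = 12.13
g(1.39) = 2.79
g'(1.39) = 1.75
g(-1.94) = 9.05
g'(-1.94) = -5.51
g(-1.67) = 7.64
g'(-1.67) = -4.92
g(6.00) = 34.02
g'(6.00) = 11.80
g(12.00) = 144.06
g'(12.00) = 24.88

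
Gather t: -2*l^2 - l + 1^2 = -2*l^2 - l + 1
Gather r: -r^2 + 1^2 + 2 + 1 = 4 - r^2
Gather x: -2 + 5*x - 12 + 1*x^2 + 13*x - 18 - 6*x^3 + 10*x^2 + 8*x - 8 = -6*x^3 + 11*x^2 + 26*x - 40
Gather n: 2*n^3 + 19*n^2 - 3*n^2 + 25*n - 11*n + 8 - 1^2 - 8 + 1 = 2*n^3 + 16*n^2 + 14*n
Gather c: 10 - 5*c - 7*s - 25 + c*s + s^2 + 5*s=c*(s - 5) + s^2 - 2*s - 15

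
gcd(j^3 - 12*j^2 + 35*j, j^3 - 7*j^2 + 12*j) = j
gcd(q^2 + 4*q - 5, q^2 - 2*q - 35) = q + 5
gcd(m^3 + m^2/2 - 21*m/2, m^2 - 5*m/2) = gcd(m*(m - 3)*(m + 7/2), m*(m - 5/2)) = m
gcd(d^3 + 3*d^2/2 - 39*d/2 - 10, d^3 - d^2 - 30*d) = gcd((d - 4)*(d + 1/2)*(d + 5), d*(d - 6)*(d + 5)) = d + 5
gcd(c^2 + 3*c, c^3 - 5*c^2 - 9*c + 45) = c + 3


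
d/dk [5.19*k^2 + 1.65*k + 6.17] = 10.38*k + 1.65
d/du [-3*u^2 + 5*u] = 5 - 6*u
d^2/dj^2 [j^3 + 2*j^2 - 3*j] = 6*j + 4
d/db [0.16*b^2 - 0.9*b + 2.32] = 0.32*b - 0.9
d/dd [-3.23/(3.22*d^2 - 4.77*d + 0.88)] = (20.8012*d - 15.4071)/(3.22*d^2 - 4.77*d + 0.88)^2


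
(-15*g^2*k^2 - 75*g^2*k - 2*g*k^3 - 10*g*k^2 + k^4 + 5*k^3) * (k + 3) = -15*g^2*k^3 - 120*g^2*k^2 - 225*g^2*k - 2*g*k^4 - 16*g*k^3 - 30*g*k^2 + k^5 + 8*k^4 + 15*k^3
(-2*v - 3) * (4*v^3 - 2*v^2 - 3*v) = -8*v^4 - 8*v^3 + 12*v^2 + 9*v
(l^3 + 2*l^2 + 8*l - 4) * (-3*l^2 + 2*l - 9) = -3*l^5 - 4*l^4 - 29*l^3 + 10*l^2 - 80*l + 36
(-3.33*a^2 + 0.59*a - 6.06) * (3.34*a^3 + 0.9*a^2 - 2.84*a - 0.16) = -11.1222*a^5 - 1.0264*a^4 - 10.2522*a^3 - 6.5968*a^2 + 17.116*a + 0.9696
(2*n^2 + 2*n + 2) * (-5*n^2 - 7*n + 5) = -10*n^4 - 24*n^3 - 14*n^2 - 4*n + 10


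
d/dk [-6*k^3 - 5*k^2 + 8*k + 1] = -18*k^2 - 10*k + 8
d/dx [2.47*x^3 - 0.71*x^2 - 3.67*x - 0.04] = 7.41*x^2 - 1.42*x - 3.67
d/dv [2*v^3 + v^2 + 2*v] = 6*v^2 + 2*v + 2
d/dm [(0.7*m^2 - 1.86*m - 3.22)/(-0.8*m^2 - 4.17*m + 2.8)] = (-4.407*m^2 - 1.232*m - 18.6354)/(0.64*m^4 + 6.672*m^3 + 12.9089*m^2 - 23.352*m + 7.84)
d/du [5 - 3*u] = -3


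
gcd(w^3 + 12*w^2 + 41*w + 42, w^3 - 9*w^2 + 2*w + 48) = w + 2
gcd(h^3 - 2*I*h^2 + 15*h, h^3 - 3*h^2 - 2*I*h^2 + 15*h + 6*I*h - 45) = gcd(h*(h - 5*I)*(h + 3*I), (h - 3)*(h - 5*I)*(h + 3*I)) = h^2 - 2*I*h + 15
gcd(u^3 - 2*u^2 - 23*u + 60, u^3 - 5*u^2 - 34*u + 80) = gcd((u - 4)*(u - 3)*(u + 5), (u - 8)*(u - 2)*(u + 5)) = u + 5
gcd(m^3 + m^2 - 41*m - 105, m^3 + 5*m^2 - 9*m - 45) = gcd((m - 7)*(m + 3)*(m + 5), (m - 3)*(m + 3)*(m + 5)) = m^2 + 8*m + 15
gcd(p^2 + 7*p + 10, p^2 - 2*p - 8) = p + 2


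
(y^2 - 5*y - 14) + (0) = y^2 - 5*y - 14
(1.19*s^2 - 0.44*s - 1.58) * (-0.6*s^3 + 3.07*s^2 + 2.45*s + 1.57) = -0.714*s^5 + 3.9173*s^4 + 2.5127*s^3 - 4.0603*s^2 - 4.5618*s - 2.4806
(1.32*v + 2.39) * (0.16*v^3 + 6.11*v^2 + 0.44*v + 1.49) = 0.2112*v^4 + 8.4476*v^3 + 15.1837*v^2 + 3.0184*v + 3.5611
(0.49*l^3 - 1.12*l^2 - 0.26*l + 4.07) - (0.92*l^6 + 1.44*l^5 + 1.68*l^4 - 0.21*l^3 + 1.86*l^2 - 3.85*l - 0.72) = -0.92*l^6 - 1.44*l^5 - 1.68*l^4 + 0.7*l^3 - 2.98*l^2 + 3.59*l + 4.79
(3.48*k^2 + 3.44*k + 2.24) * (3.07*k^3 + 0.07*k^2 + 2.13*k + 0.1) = 10.6836*k^5 + 10.8044*k^4 + 14.53*k^3 + 7.832*k^2 + 5.1152*k + 0.224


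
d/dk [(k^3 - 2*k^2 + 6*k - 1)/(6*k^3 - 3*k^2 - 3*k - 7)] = (9*k^4 - 78*k^3 + 21*k^2 + 22*k - 45)/(36*k^6 - 36*k^5 - 27*k^4 - 66*k^3 + 51*k^2 + 42*k + 49)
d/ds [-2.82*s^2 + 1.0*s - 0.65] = 1.0 - 5.64*s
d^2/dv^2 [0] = 0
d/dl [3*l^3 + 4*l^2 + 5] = l*(9*l + 8)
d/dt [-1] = 0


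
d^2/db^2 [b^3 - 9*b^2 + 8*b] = 6*b - 18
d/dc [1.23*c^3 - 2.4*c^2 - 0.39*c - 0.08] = 3.69*c^2 - 4.8*c - 0.39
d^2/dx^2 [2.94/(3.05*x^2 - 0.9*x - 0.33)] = (54.6987*x^2 - 16.1406*x - 2.94*(6.1*x - 0.9)*(12.2*x - 1.8) - 5.91822)/(-3.05*x^2 + 0.9*x + 0.33)^3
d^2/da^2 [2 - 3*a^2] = -6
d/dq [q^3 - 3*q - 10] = 3*q^2 - 3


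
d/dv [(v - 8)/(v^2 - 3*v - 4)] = (-v^2 + 16*v - 28)/(v^4 - 6*v^3 + v^2 + 24*v + 16)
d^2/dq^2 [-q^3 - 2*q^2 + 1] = -6*q - 4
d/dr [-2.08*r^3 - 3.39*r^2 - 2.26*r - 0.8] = -6.24*r^2 - 6.78*r - 2.26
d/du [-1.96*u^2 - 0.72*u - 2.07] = -3.92*u - 0.72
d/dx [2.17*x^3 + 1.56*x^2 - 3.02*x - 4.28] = 6.51*x^2 + 3.12*x - 3.02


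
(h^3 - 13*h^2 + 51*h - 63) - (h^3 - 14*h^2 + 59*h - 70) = h^2 - 8*h + 7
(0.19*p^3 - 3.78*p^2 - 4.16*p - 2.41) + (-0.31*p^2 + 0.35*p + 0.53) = 0.19*p^3 - 4.09*p^2 - 3.81*p - 1.88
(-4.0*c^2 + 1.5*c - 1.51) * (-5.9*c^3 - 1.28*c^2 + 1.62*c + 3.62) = 23.6*c^5 - 3.73*c^4 + 0.509*c^3 - 10.1172*c^2 + 2.9838*c - 5.4662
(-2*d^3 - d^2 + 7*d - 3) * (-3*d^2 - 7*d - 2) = 6*d^5 + 17*d^4 - 10*d^3 - 38*d^2 + 7*d + 6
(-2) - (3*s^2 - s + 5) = -3*s^2 + s - 7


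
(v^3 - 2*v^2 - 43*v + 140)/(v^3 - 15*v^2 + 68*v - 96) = (v^2 + 2*v - 35)/(v^2 - 11*v + 24)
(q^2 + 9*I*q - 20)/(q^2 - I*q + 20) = (q + 5*I)/(q - 5*I)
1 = 1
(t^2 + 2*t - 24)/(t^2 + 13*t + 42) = (t - 4)/(t + 7)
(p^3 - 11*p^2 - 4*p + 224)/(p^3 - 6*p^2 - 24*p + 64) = (p - 7)/(p - 2)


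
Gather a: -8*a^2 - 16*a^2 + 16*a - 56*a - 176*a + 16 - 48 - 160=-24*a^2 - 216*a - 192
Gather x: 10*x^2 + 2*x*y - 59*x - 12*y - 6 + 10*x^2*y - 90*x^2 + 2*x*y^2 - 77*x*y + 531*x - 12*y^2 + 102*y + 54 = x^2*(10*y - 80) + x*(2*y^2 - 75*y + 472) - 12*y^2 + 90*y + 48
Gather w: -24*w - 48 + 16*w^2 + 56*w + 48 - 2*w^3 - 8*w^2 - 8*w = -2*w^3 + 8*w^2 + 24*w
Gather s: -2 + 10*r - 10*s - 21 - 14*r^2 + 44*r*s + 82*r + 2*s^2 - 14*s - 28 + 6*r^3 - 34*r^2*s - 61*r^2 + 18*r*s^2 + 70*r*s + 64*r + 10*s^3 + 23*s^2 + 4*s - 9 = 6*r^3 - 75*r^2 + 156*r + 10*s^3 + s^2*(18*r + 25) + s*(-34*r^2 + 114*r - 20) - 60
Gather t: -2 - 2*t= -2*t - 2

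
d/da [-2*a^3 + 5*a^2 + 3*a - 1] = -6*a^2 + 10*a + 3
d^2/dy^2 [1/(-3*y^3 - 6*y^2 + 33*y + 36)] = 2*((3*y + 2)*(y^3 + 2*y^2 - 11*y - 12) - (3*y^2 + 4*y - 11)^2)/(3*(y^3 + 2*y^2 - 11*y - 12)^3)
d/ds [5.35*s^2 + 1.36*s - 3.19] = 10.7*s + 1.36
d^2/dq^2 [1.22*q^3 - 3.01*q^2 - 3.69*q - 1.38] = 7.32*q - 6.02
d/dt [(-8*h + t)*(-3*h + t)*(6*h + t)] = -42*h^2 - 10*h*t + 3*t^2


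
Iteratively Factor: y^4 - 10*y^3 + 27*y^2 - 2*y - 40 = (y - 5)*(y^3 - 5*y^2 + 2*y + 8) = (y - 5)*(y + 1)*(y^2 - 6*y + 8) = (y - 5)*(y - 4)*(y + 1)*(y - 2)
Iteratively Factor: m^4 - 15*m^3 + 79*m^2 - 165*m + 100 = (m - 5)*(m^3 - 10*m^2 + 29*m - 20) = (m - 5)*(m - 1)*(m^2 - 9*m + 20) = (m - 5)*(m - 4)*(m - 1)*(m - 5)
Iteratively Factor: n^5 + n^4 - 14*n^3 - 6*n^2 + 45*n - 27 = (n - 1)*(n^4 + 2*n^3 - 12*n^2 - 18*n + 27) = (n - 1)*(n + 3)*(n^3 - n^2 - 9*n + 9) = (n - 1)*(n + 3)^2*(n^2 - 4*n + 3) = (n - 1)^2*(n + 3)^2*(n - 3)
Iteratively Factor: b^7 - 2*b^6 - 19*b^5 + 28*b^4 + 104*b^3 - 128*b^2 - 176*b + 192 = (b - 2)*(b^6 - 19*b^4 - 10*b^3 + 84*b^2 + 40*b - 96) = (b - 2)*(b - 1)*(b^5 + b^4 - 18*b^3 - 28*b^2 + 56*b + 96) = (b - 4)*(b - 2)*(b - 1)*(b^4 + 5*b^3 + 2*b^2 - 20*b - 24) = (b - 4)*(b - 2)*(b - 1)*(b + 2)*(b^3 + 3*b^2 - 4*b - 12) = (b - 4)*(b - 2)*(b - 1)*(b + 2)^2*(b^2 + b - 6) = (b - 4)*(b - 2)^2*(b - 1)*(b + 2)^2*(b + 3)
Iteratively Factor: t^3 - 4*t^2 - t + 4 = (t - 4)*(t^2 - 1) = (t - 4)*(t + 1)*(t - 1)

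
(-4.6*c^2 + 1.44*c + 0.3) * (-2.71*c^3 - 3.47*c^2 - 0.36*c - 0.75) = 12.466*c^5 + 12.0596*c^4 - 4.1538*c^3 + 1.8906*c^2 - 1.188*c - 0.225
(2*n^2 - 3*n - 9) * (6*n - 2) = 12*n^3 - 22*n^2 - 48*n + 18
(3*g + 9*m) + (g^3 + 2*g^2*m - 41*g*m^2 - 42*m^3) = g^3 + 2*g^2*m - 41*g*m^2 + 3*g - 42*m^3 + 9*m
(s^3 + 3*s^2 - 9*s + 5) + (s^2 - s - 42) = s^3 + 4*s^2 - 10*s - 37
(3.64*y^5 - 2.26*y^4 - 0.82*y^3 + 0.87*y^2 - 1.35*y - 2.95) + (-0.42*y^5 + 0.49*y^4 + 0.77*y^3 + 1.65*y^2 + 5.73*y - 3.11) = 3.22*y^5 - 1.77*y^4 - 0.0499999999999999*y^3 + 2.52*y^2 + 4.38*y - 6.06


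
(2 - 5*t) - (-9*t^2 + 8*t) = 9*t^2 - 13*t + 2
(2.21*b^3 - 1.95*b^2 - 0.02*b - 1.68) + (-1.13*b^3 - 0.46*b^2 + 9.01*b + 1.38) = 1.08*b^3 - 2.41*b^2 + 8.99*b - 0.3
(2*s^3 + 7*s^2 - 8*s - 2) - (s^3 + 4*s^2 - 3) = s^3 + 3*s^2 - 8*s + 1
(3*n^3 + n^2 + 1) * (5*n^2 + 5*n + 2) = 15*n^5 + 20*n^4 + 11*n^3 + 7*n^2 + 5*n + 2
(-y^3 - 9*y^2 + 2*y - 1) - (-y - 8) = -y^3 - 9*y^2 + 3*y + 7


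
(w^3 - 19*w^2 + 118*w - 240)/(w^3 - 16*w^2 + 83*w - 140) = (w^2 - 14*w + 48)/(w^2 - 11*w + 28)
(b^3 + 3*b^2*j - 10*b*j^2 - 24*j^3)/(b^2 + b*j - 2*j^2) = (b^2 + b*j - 12*j^2)/(b - j)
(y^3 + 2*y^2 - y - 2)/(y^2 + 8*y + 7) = (y^2 + y - 2)/(y + 7)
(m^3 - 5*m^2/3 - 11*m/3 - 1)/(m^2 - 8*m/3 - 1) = m + 1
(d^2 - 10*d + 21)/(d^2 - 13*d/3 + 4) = 3*(d - 7)/(3*d - 4)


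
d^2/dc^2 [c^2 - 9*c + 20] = 2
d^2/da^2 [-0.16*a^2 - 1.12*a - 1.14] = -0.320000000000000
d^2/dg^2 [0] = 0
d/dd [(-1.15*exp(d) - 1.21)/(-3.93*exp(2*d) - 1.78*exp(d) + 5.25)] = (-(1.15*exp(d) + 1.21)*(7.86*exp(d) + 1.78) + 4.5195*exp(2*d) + 2.047*exp(d) - 6.0375)*exp(d)/(3.93*exp(2*d) + 1.78*exp(d) - 5.25)^2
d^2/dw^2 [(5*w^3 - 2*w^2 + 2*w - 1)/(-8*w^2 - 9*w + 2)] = 2*(-757*w^3 + 558*w^2 + 60*w + 69)/(512*w^6 + 1728*w^5 + 1560*w^4 - 135*w^3 - 390*w^2 + 108*w - 8)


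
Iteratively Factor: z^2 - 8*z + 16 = (z - 4)*(z - 4)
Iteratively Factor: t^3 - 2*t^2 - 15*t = (t)*(t^2 - 2*t - 15) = t*(t + 3)*(t - 5)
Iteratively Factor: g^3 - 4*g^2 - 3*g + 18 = (g - 3)*(g^2 - g - 6) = (g - 3)^2*(g + 2)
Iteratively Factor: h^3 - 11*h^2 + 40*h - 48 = (h - 4)*(h^2 - 7*h + 12) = (h - 4)^2*(h - 3)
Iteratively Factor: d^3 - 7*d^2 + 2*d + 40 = (d + 2)*(d^2 - 9*d + 20) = (d - 5)*(d + 2)*(d - 4)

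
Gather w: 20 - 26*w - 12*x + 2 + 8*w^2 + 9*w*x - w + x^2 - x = 8*w^2 + w*(9*x - 27) + x^2 - 13*x + 22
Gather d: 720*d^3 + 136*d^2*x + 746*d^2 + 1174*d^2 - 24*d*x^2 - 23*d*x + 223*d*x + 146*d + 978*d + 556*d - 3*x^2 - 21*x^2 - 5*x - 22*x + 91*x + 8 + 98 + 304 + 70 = 720*d^3 + d^2*(136*x + 1920) + d*(-24*x^2 + 200*x + 1680) - 24*x^2 + 64*x + 480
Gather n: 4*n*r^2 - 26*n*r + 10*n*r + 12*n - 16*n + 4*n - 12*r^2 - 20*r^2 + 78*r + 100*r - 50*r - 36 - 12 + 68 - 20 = n*(4*r^2 - 16*r) - 32*r^2 + 128*r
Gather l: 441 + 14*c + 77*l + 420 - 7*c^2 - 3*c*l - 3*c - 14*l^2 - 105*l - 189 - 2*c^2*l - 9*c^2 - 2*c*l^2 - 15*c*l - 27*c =-16*c^2 - 16*c + l^2*(-2*c - 14) + l*(-2*c^2 - 18*c - 28) + 672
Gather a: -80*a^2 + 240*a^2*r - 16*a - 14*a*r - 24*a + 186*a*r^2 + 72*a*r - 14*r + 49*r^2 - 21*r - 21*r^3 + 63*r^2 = a^2*(240*r - 80) + a*(186*r^2 + 58*r - 40) - 21*r^3 + 112*r^2 - 35*r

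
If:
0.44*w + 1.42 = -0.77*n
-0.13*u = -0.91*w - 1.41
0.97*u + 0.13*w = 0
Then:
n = -0.98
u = 0.20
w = -1.52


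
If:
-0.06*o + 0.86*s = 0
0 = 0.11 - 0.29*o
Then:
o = 0.38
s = 0.03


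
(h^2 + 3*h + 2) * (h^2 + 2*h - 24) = h^4 + 5*h^3 - 16*h^2 - 68*h - 48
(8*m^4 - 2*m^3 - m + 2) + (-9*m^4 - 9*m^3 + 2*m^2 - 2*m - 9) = -m^4 - 11*m^3 + 2*m^2 - 3*m - 7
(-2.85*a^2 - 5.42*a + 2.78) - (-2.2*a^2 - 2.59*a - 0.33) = -0.65*a^2 - 2.83*a + 3.11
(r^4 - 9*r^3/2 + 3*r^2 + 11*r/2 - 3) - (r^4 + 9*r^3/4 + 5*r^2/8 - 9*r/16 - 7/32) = -27*r^3/4 + 19*r^2/8 + 97*r/16 - 89/32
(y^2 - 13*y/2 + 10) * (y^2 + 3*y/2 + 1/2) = y^4 - 5*y^3 + 3*y^2/4 + 47*y/4 + 5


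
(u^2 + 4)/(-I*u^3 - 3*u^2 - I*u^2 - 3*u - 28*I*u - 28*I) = I*(u^2 + 4)/(u^3 + u^2*(1 - 3*I) + u*(28 - 3*I) + 28)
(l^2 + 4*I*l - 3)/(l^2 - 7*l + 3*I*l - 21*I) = (l + I)/(l - 7)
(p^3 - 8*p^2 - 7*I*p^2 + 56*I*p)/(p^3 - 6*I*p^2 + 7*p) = (p - 8)/(p + I)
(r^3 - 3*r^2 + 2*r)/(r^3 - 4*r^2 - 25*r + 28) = r*(r - 2)/(r^2 - 3*r - 28)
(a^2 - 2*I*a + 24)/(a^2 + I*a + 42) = (a + 4*I)/(a + 7*I)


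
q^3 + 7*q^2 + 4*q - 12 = (q - 1)*(q + 2)*(q + 6)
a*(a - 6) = a^2 - 6*a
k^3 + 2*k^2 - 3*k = k*(k - 1)*(k + 3)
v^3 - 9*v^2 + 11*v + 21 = (v - 7)*(v - 3)*(v + 1)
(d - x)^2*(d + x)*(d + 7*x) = d^4 + 6*d^3*x - 8*d^2*x^2 - 6*d*x^3 + 7*x^4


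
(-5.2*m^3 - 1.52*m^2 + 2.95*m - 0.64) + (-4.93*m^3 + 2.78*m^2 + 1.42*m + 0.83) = -10.13*m^3 + 1.26*m^2 + 4.37*m + 0.19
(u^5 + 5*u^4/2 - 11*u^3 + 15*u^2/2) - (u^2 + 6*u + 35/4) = u^5 + 5*u^4/2 - 11*u^3 + 13*u^2/2 - 6*u - 35/4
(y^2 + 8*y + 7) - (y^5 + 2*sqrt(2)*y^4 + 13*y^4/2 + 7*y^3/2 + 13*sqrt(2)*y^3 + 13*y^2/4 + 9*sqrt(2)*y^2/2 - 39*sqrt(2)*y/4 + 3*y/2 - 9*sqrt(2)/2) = -y^5 - 13*y^4/2 - 2*sqrt(2)*y^4 - 13*sqrt(2)*y^3 - 7*y^3/2 - 9*sqrt(2)*y^2/2 - 9*y^2/4 + 13*y/2 + 39*sqrt(2)*y/4 + 9*sqrt(2)/2 + 7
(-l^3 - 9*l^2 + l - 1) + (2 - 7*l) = -l^3 - 9*l^2 - 6*l + 1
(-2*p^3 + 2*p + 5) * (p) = -2*p^4 + 2*p^2 + 5*p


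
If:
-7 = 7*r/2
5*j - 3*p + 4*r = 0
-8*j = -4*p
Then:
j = -8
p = -16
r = -2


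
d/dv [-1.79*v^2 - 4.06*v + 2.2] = -3.58*v - 4.06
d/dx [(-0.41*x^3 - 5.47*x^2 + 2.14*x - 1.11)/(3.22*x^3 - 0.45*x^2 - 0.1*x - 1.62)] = (-4.44089209850063e-16*x^5 + 17.7979*x^4 - 13.6996*x^3 + 14.2252*x^2 + 16.7238*x - 3.5778)/(10.3684*x^6 - 2.898*x^5 - 0.4415*x^4 - 10.3428*x^3 + 1.468*x^2 + 0.324*x + 2.6244)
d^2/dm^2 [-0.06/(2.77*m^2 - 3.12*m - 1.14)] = (-0.920748*m^2 + 1.037088*m + 0.06*(5.54*m - 3.12)*(11.08*m - 6.24) + 0.378936)/(-2.77*m^2 + 3.12*m + 1.14)^3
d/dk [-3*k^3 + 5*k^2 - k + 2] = -9*k^2 + 10*k - 1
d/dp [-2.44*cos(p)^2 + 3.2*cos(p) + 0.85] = (4.88*cos(p) - 3.2)*sin(p)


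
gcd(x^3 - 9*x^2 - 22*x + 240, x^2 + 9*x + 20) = x + 5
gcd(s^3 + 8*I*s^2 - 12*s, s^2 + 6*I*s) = s^2 + 6*I*s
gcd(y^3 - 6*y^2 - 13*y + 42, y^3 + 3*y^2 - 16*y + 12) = y - 2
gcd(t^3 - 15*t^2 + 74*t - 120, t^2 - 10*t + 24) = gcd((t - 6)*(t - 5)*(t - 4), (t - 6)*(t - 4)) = t^2 - 10*t + 24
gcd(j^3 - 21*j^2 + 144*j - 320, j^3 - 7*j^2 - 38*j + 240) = j^2 - 13*j + 40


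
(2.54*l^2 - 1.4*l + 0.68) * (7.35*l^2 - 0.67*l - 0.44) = 18.669*l^4 - 11.9918*l^3 + 4.8184*l^2 + 0.1604*l - 0.2992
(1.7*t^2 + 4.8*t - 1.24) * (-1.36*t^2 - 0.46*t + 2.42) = -2.312*t^4 - 7.31*t^3 + 3.5924*t^2 + 12.1864*t - 3.0008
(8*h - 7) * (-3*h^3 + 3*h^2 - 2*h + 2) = -24*h^4 + 45*h^3 - 37*h^2 + 30*h - 14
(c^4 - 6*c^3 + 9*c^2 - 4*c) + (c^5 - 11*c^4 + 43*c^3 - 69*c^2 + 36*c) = c^5 - 10*c^4 + 37*c^3 - 60*c^2 + 32*c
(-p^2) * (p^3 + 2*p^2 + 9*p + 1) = -p^5 - 2*p^4 - 9*p^3 - p^2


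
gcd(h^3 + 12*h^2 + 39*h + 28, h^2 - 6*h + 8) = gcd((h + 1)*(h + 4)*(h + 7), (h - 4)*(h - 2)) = 1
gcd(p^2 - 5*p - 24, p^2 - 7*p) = 1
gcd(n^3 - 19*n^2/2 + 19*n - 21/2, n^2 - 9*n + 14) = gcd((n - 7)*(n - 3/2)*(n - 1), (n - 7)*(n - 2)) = n - 7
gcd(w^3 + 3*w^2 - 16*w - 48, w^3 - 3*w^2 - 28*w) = w + 4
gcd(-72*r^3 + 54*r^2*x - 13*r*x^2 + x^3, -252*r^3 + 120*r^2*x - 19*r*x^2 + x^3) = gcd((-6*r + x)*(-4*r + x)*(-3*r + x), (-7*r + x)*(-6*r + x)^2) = -6*r + x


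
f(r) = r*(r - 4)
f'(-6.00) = -16.00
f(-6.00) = 60.00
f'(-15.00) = -34.00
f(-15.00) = 285.00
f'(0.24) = -3.52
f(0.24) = -0.90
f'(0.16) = -3.68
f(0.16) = -0.61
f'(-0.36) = -4.72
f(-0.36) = 1.57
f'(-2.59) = -9.18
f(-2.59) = 17.07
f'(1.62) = -0.76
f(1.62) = -3.86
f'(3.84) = 3.68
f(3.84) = -0.61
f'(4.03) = 4.06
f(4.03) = 0.12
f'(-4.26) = -12.52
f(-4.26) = 35.19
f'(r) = 2*r - 4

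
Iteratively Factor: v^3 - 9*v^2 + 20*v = (v)*(v^2 - 9*v + 20) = v*(v - 4)*(v - 5)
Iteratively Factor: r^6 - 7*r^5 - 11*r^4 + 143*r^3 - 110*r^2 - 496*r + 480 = (r + 4)*(r^5 - 11*r^4 + 33*r^3 + 11*r^2 - 154*r + 120) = (r - 4)*(r + 4)*(r^4 - 7*r^3 + 5*r^2 + 31*r - 30) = (r - 5)*(r - 4)*(r + 4)*(r^3 - 2*r^2 - 5*r + 6) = (r - 5)*(r - 4)*(r - 3)*(r + 4)*(r^2 + r - 2) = (r - 5)*(r - 4)*(r - 3)*(r + 2)*(r + 4)*(r - 1)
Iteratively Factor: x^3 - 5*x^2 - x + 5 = (x + 1)*(x^2 - 6*x + 5) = (x - 1)*(x + 1)*(x - 5)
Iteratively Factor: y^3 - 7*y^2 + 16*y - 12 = (y - 2)*(y^2 - 5*y + 6) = (y - 3)*(y - 2)*(y - 2)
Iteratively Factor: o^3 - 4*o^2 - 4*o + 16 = (o - 4)*(o^2 - 4) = (o - 4)*(o + 2)*(o - 2)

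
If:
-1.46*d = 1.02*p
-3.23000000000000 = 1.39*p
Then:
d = 1.62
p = -2.32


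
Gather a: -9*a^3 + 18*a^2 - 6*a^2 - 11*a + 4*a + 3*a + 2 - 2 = -9*a^3 + 12*a^2 - 4*a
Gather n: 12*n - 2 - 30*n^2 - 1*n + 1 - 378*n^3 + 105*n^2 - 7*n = -378*n^3 + 75*n^2 + 4*n - 1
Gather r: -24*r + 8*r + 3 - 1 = 2 - 16*r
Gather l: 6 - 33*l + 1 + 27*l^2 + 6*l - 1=27*l^2 - 27*l + 6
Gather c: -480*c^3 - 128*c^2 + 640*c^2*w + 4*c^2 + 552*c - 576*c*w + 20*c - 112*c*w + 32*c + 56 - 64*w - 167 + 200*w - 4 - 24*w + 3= -480*c^3 + c^2*(640*w - 124) + c*(604 - 688*w) + 112*w - 112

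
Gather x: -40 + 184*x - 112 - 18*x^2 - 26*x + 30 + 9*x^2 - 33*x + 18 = -9*x^2 + 125*x - 104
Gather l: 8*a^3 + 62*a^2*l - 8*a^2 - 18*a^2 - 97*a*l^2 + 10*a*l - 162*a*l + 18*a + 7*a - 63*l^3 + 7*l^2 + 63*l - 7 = 8*a^3 - 26*a^2 + 25*a - 63*l^3 + l^2*(7 - 97*a) + l*(62*a^2 - 152*a + 63) - 7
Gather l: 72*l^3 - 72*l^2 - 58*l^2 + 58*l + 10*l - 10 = 72*l^3 - 130*l^2 + 68*l - 10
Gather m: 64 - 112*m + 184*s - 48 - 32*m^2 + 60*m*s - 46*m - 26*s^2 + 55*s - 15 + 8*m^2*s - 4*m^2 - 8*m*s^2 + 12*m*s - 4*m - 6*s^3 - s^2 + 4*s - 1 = m^2*(8*s - 36) + m*(-8*s^2 + 72*s - 162) - 6*s^3 - 27*s^2 + 243*s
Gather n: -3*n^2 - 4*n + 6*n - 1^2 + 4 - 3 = -3*n^2 + 2*n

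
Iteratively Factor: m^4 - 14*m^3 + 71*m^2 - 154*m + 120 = (m - 3)*(m^3 - 11*m^2 + 38*m - 40) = (m - 3)*(m - 2)*(m^2 - 9*m + 20) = (m - 5)*(m - 3)*(m - 2)*(m - 4)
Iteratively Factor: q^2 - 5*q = (q - 5)*(q)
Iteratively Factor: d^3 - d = (d + 1)*(d^2 - d) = (d - 1)*(d + 1)*(d)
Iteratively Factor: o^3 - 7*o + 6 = (o - 2)*(o^2 + 2*o - 3) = (o - 2)*(o + 3)*(o - 1)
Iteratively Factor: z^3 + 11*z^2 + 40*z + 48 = (z + 4)*(z^2 + 7*z + 12) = (z + 4)^2*(z + 3)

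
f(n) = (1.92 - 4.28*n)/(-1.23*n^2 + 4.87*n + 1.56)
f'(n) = (1.92 - 4.28*n)*(2.46*n - 4.87)/(-1.23*n^2 + 4.87*n + 1.56)^2 - 4.28/(-1.23*n^2 + 4.87*n + 1.56) = (-5.2644*n^2 + 4.7232*n - 16.0272)/(1.5129*n^4 - 11.9802*n^3 + 19.8793*n^2 + 15.1944*n + 2.4336)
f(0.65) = -0.20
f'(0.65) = -0.86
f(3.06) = -2.26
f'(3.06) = -2.08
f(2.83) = -1.86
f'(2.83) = -1.49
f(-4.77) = -0.45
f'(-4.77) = -0.06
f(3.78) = -5.96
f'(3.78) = -12.81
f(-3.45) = -0.56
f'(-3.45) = -0.11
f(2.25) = -1.23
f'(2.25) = -0.81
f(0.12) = 0.66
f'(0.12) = -3.44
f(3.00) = -2.14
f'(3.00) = -1.89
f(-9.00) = -0.28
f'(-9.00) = -0.02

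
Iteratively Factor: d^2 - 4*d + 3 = (d - 3)*(d - 1)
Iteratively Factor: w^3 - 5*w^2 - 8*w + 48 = (w - 4)*(w^2 - w - 12) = (w - 4)^2*(w + 3)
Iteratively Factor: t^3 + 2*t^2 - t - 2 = (t + 1)*(t^2 + t - 2) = (t + 1)*(t + 2)*(t - 1)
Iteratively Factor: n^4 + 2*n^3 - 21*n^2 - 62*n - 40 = (n + 4)*(n^3 - 2*n^2 - 13*n - 10) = (n + 2)*(n + 4)*(n^2 - 4*n - 5) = (n + 1)*(n + 2)*(n + 4)*(n - 5)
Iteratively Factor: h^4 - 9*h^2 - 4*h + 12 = (h - 1)*(h^3 + h^2 - 8*h - 12) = (h - 1)*(h + 2)*(h^2 - h - 6) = (h - 3)*(h - 1)*(h + 2)*(h + 2)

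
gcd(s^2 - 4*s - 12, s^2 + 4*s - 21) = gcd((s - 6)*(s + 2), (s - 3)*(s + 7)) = 1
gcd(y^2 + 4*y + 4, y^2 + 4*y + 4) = y^2 + 4*y + 4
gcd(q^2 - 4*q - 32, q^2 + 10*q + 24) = q + 4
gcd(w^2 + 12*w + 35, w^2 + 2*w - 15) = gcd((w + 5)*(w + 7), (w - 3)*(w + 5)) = w + 5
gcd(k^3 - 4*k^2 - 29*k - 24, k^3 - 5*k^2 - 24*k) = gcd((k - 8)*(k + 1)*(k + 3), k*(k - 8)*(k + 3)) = k^2 - 5*k - 24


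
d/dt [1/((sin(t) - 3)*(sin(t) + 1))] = 2*(1 - sin(t))*cos(t)/((sin(t) - 3)^2*(sin(t) + 1)^2)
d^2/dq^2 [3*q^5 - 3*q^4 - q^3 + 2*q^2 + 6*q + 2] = 60*q^3 - 36*q^2 - 6*q + 4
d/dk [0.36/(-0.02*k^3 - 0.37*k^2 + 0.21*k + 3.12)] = (0.0216*k^2 + 0.2664*k - 0.0756)/(0.02*k^3 + 0.37*k^2 - 0.21*k - 3.12)^2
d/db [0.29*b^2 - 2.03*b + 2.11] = 0.58*b - 2.03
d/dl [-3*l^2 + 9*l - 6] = 9 - 6*l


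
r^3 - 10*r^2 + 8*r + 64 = (r - 8)*(r - 4)*(r + 2)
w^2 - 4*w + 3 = (w - 3)*(w - 1)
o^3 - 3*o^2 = o^2*(o - 3)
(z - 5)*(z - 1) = z^2 - 6*z + 5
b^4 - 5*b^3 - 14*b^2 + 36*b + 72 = (b - 6)*(b - 3)*(b + 2)^2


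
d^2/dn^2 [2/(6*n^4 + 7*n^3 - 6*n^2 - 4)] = 12*(3*n^2*(8*n^2 + 7*n - 4)^2 + (-12*n^2 - 7*n + 2)*(6*n^4 + 7*n^3 - 6*n^2 - 4))/(6*n^4 + 7*n^3 - 6*n^2 - 4)^3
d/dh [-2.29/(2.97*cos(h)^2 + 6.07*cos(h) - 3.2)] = -(13.6026*cos(h) + 13.9003)*sin(h)/(2.97*cos(h)^2 + 6.07*cos(h) - 3.2)^2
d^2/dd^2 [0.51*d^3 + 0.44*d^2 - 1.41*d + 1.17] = 3.06*d + 0.88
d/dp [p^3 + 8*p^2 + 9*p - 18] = 3*p^2 + 16*p + 9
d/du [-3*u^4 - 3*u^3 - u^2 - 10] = u*(-12*u^2 - 9*u - 2)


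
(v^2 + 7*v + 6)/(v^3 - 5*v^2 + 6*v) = (v^2 + 7*v + 6)/(v*(v^2 - 5*v + 6))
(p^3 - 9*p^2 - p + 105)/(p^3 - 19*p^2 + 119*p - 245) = (p + 3)/(p - 7)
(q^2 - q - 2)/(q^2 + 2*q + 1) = (q - 2)/(q + 1)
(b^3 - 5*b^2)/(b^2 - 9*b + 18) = b^2*(b - 5)/(b^2 - 9*b + 18)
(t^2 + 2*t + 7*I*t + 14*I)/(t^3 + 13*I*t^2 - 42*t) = (t + 2)/(t*(t + 6*I))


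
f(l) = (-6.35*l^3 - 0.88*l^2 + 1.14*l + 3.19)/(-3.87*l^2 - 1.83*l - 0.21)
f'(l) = (7.74*l + 1.83)*(-6.35*l^3 - 0.88*l^2 + 1.14*l + 3.19)/(-3.87*l^2 - 1.83*l - 0.21)^2 + (-19.05*l^2 - 1.76*l + 1.14)/(-3.87*l^2 - 1.83*l - 0.21) = (24.5745*l^4 + 23.241*l^3 + 10.0227*l^2 + 25.0602*l + 5.5983)/(14.9769*l^4 + 14.1642*l^3 + 4.9743*l^2 + 0.7686*l + 0.0441)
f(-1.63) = -3.53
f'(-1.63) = 1.14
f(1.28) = 1.14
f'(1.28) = 2.13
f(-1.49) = -3.38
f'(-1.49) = 0.94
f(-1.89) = -3.85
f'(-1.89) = 1.35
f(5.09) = 7.75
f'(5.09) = 1.66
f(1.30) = 1.18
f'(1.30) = 2.12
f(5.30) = 8.10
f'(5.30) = 1.65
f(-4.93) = -8.65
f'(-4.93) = 1.63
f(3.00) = 4.26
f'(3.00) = 1.70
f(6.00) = 9.26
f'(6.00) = 1.65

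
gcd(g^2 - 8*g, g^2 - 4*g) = g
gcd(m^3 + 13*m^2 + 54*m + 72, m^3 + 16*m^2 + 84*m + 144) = m^2 + 10*m + 24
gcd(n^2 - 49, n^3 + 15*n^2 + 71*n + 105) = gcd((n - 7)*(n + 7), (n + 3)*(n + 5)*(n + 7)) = n + 7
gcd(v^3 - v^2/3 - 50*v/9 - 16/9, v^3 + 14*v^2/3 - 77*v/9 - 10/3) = v + 1/3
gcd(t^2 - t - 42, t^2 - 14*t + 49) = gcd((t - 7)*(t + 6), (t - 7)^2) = t - 7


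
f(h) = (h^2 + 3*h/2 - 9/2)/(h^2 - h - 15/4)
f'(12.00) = -0.02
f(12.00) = 1.23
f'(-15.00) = -0.01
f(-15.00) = 0.84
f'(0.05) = -0.70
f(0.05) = 1.16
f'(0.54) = -0.63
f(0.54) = 0.85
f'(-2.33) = -1.69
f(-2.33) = -0.64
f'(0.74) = -0.67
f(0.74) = 0.72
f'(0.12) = -0.67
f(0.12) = 1.12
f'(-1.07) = -6.19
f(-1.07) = 3.23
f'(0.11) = -0.67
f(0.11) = 1.12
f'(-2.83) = -0.68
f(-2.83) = -0.10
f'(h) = (1 - 2*h)*(h^2 + 3*h/2 - 9/2)/(h^2 - h - 15/4)^2 + (2*h + 3/2)/(h^2 - h - 15/4) = 2*(-20*h^2 + 12*h - 81)/(16*h^4 - 32*h^3 - 104*h^2 + 120*h + 225)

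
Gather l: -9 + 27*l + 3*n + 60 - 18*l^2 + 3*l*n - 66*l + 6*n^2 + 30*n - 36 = -18*l^2 + l*(3*n - 39) + 6*n^2 + 33*n + 15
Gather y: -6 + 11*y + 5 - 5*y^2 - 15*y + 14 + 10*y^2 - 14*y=5*y^2 - 18*y + 13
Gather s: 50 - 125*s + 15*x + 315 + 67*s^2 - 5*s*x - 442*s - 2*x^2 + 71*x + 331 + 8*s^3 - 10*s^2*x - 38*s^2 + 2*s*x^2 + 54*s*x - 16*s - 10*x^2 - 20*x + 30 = 8*s^3 + s^2*(29 - 10*x) + s*(2*x^2 + 49*x - 583) - 12*x^2 + 66*x + 726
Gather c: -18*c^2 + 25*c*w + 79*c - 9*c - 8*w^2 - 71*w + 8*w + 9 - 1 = -18*c^2 + c*(25*w + 70) - 8*w^2 - 63*w + 8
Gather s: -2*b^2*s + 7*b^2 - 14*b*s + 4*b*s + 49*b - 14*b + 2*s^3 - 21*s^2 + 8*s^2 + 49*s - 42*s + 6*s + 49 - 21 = 7*b^2 + 35*b + 2*s^3 - 13*s^2 + s*(-2*b^2 - 10*b + 13) + 28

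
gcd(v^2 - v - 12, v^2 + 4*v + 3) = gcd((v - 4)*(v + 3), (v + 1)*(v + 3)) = v + 3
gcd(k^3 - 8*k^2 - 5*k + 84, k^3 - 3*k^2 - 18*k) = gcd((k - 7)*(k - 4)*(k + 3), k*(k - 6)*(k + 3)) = k + 3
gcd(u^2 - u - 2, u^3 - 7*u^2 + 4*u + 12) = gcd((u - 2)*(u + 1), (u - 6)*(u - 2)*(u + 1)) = u^2 - u - 2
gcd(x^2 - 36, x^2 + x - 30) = x + 6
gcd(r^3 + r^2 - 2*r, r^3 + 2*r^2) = r^2 + 2*r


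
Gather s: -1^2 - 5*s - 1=-5*s - 2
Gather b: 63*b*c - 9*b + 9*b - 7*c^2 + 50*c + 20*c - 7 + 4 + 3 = 63*b*c - 7*c^2 + 70*c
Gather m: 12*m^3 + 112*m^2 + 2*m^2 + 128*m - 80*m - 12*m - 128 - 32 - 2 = 12*m^3 + 114*m^2 + 36*m - 162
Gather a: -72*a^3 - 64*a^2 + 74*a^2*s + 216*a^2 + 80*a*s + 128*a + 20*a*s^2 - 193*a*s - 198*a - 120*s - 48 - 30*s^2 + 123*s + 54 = -72*a^3 + a^2*(74*s + 152) + a*(20*s^2 - 113*s - 70) - 30*s^2 + 3*s + 6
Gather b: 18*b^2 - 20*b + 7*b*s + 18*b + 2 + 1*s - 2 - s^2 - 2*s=18*b^2 + b*(7*s - 2) - s^2 - s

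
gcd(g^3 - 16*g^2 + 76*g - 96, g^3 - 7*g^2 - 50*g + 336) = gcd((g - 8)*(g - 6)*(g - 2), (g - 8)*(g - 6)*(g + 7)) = g^2 - 14*g + 48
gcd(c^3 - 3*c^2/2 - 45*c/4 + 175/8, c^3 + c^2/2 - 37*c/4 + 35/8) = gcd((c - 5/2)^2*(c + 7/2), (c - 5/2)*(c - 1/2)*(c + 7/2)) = c^2 + c - 35/4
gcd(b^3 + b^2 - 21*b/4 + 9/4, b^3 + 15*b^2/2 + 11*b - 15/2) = b^2 + 5*b/2 - 3/2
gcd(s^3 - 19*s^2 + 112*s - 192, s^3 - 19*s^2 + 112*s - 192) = s^3 - 19*s^2 + 112*s - 192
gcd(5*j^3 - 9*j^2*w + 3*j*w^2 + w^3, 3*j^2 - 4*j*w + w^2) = -j + w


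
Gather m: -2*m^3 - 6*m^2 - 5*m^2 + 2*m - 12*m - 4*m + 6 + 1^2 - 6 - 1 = -2*m^3 - 11*m^2 - 14*m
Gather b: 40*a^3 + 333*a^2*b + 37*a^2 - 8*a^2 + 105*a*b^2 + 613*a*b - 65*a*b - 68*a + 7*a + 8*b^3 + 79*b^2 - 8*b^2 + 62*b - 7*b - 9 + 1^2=40*a^3 + 29*a^2 - 61*a + 8*b^3 + b^2*(105*a + 71) + b*(333*a^2 + 548*a + 55) - 8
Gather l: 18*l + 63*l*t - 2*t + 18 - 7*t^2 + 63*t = l*(63*t + 18) - 7*t^2 + 61*t + 18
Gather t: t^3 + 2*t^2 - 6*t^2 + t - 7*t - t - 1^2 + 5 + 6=t^3 - 4*t^2 - 7*t + 10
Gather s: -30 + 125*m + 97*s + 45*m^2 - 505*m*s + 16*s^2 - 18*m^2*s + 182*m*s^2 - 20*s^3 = 45*m^2 + 125*m - 20*s^3 + s^2*(182*m + 16) + s*(-18*m^2 - 505*m + 97) - 30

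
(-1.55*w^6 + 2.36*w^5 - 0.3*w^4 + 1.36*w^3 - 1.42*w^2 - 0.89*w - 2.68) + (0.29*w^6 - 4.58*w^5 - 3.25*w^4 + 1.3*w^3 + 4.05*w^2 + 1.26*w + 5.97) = -1.26*w^6 - 2.22*w^5 - 3.55*w^4 + 2.66*w^3 + 2.63*w^2 + 0.37*w + 3.29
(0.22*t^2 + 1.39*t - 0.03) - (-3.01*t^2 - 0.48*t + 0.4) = 3.23*t^2 + 1.87*t - 0.43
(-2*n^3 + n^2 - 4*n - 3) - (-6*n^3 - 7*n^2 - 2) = 4*n^3 + 8*n^2 - 4*n - 1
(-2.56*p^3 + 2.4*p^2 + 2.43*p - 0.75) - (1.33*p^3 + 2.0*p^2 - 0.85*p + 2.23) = -3.89*p^3 + 0.4*p^2 + 3.28*p - 2.98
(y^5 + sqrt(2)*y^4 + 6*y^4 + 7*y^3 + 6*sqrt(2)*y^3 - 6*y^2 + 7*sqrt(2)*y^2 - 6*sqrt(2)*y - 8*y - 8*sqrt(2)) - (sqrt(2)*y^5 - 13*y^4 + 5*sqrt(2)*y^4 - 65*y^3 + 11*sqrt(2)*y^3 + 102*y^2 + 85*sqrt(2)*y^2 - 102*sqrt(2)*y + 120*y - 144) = -sqrt(2)*y^5 + y^5 - 4*sqrt(2)*y^4 + 19*y^4 - 5*sqrt(2)*y^3 + 72*y^3 - 78*sqrt(2)*y^2 - 108*y^2 - 128*y + 96*sqrt(2)*y - 8*sqrt(2) + 144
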